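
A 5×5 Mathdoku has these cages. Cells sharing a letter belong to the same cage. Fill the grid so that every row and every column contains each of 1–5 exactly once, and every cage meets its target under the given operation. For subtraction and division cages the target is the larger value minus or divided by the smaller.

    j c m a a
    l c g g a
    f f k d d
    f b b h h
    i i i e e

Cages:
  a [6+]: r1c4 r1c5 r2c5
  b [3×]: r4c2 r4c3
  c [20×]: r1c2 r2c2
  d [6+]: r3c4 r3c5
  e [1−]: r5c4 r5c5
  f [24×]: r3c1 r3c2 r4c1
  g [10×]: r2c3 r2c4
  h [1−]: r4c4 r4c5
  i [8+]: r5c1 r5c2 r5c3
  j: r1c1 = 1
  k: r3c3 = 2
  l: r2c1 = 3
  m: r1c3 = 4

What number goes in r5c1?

Cage j is a single given cell, so r1c1 = 1.
Cage m is given; hence r1c3 = 4.
Cage l is a single given cell, leaving r2c1 = 3.
Cage k is a single given cell, leaving r3c3 = 2.
Row 1 already has 4, leaving r1c2 = 5.
Cage c needs two cells with product 20, so r2c2 = 4.
2 is placed in column 3, leaving r2c3 = 5.
Cage g's pair has product 10; hence r2c4 = 2.
Cage a needs sum 6, leaving r2c5 = 1.
Row 3 already has 2, leaving r3c1 = 4.
Cage f has product 24, so r3c2 = 3.
1 is placed in column 5, which forces r3c5 = 5.
Cage f needs product 24, leaving r4c1 = 2.
3 is placed in column 2; hence r4c2 = 1.
Row 4 already has 1, leaving r4c3 = 3.
Row 4 now contains 3, so r4c5 = 4.
Column 1 now contains 2; hence r5c1 = 5.
Column 2 already has 1, leaving r5c2 = 2.
Column 3 already has 3, which forces r5c3 = 1.
Row 5 already has 2, leaving r5c5 = 3.
Column 4 already has 2, which forces r1c4 = 3.
Column 5 already has 3, so r1c5 = 2.
Row 3 now contains 5; hence r3c4 = 1.
Row 4 now contains 4, which forces r4c4 = 5.
3 is placed in row 5, which forces r5c4 = 4.
Filled in: 1 5 4 3 2 / 3 4 5 2 1 / 4 3 2 1 5 / 2 1 3 5 4 / 5 2 1 4 3.

5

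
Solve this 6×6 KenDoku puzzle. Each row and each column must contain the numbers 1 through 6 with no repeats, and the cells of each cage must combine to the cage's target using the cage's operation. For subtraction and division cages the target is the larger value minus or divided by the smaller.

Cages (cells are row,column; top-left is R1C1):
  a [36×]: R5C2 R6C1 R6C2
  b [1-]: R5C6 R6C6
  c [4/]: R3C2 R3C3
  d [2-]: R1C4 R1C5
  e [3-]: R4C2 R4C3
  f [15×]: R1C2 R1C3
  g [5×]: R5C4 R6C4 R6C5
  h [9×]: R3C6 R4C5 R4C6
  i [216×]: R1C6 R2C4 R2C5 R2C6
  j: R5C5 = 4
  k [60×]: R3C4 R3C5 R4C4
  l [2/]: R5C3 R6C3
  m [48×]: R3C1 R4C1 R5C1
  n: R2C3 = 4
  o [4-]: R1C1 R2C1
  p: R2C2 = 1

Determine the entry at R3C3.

Cage p is given; hence R2C2 = 1.
Cage n is given, so R2C3 = 4.
Column 2 already has 1, which forces R3C2 = 4.
Column 3 already has 4; hence R3C3 = 1.
Cage h has product 9; hence R3C6 = 3.
Cage h has product 9, so R4C5 = 3.
The 3 cells of cage h must have product 9; hence R4C6 = 1.
Cage g needs product 5, which forces R5C4 = 1.
J is a freebie, leaving R5C5 = 4.
The 3 cells of cage g must have product 5, so R6C4 = 5.
The 3 cells of cage g must have product 5, which forces R6C5 = 1.
Column 6 already has 3, which forces R1C6 = 6.
Cage i has product 216, leaving R2C4 = 3.
Cage i needs product 216; hence R2C5 = 6.
The 4 cells of cage i must have product 216, so R2C6 = 2.
Cage k needs product 60, leaving R3C5 = 5.
Cage m has product 48, so R4C1 = 4.
The two cells of cage b must have difference 1, so R5C6 = 5.
Column 6 now contains 6, leaving R6C6 = 4.
The two cells of cage o must have difference 4, leaving R1C1 = 1.
3 is placed in column 4, so R1C4 = 4.
Column 5 now contains 5; hence R1C5 = 2.
Row 2 already has 2, leaving R2C1 = 5.
The only place for 6 in row 4 is R4C4.
Column 4 already has 6; hence R3C4 = 2.
Row 3 now contains 2, leaving R3C1 = 6.
The 3 cells of cage m must have product 48; hence R5C1 = 2.
Column 1 already has 2; hence R6C1 = 3.
3 is placed in row 6, which forces R6C3 = 6.
The 3 cells of cage a must have product 36; hence R5C2 = 6.
6 is placed in column 3, so R5C3 = 3.
6 is placed in row 6; hence R6C2 = 2.
The two cells of cage f must have product 15; hence R1C2 = 3.
3 is placed in column 3; hence R1C3 = 5.
Column 2 already has 2, leaving R4C2 = 5.
The two cells of cage e must have difference 3, leaving R4C3 = 2.
The full grid is 1 3 5 4 2 6 / 5 1 4 3 6 2 / 6 4 1 2 5 3 / 4 5 2 6 3 1 / 2 6 3 1 4 5 / 3 2 6 5 1 4.

1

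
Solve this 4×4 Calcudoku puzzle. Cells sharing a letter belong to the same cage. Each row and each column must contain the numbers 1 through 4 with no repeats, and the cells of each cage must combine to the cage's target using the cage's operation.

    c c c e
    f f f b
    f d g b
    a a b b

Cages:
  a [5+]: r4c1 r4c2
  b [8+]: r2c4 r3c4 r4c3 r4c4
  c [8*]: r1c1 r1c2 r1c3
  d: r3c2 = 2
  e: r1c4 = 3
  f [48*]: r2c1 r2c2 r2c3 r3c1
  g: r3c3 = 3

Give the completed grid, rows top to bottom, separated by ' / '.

1 4 2 3 / 3 1 4 2 / 4 2 3 1 / 2 3 1 4

E is a freebie, which forces r1c4 = 3.
Cage d is given, so r3c2 = 2.
Cage g is a single given cell, which forces r3c3 = 3.
2 is placed in row 3, which forces r3c1 = 4.
Row 3 already has 4, so r3c4 = 1.
Cage b has sum 8, leaving r4c3 = 1.
Column 3 now contains 1; hence r2c3 = 4.
4 is placed in row 2, which forces r2c4 = 2.
Row 4 now contains 1, leaving r4c1 = 2.
Cage a needs two cells with sum 5, so r4c2 = 3.
Column 4 now contains 2, leaving r4c4 = 4.
2 is placed in column 1; hence r1c1 = 1.
Cage c has product 8; hence r1c2 = 4.
4 is placed in column 3, which forces r1c3 = 2.
Cage f has product 48, which forces r2c1 = 3.
3 is placed in column 2, leaving r2c2 = 1.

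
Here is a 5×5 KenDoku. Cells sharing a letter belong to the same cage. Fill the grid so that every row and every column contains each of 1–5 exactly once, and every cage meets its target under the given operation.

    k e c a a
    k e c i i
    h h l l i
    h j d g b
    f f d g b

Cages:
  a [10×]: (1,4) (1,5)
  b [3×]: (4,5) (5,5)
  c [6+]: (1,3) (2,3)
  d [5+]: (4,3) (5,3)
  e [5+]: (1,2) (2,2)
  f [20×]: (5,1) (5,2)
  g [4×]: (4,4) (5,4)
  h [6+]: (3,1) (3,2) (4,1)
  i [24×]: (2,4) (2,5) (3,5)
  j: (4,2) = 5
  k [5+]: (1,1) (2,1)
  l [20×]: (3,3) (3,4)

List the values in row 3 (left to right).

Cage j is given; hence (4,2) = 5.
Column 2 now contains 5, leaving (5,2) = 4.
4 is placed in row 5; hence (5,4) = 1.
1 is placed in row 5; hence (5,5) = 3.
Cage i has product 24, which forces (2,4) = 3.
Cage d needs two cells with sum 5, which forces (4,3) = 3.
Column 4 already has 1, leaving (4,4) = 4.
Column 5 now contains 3, which forces (4,5) = 1.
4 is placed in row 5; hence (5,1) = 5.
Row 5 now contains 3; hence (5,3) = 2.
Cage e's pair has sum 5, leaving (1,2) = 3.
Row 2 already has 3, so (2,2) = 2.
2 is placed in row 2; hence (2,5) = 4.
Column 2 already has 3, which forces (3,2) = 1.
Cage l needs two cells with product 20, leaving (3,3) = 4.
4 is placed in column 4, which forces (3,4) = 5.
Column 5 already has 4; hence (3,5) = 2.
Row 4 already has 1; hence (4,1) = 2.
Cage k needs two cells with sum 5, leaving (1,1) = 4.
5 is placed in column 4, leaving (1,4) = 2.
2 is placed in column 5, leaving (1,5) = 5.
Row 2 now contains 4; hence (2,1) = 1.
Row 2 now contains 1, which forces (2,3) = 5.
Row 3 already has 1, leaving (3,1) = 3.
Row 1 already has 5, so (1,3) = 1.
Completed grid: 4 3 1 2 5 / 1 2 5 3 4 / 3 1 4 5 2 / 2 5 3 4 1 / 5 4 2 1 3.

3 1 4 5 2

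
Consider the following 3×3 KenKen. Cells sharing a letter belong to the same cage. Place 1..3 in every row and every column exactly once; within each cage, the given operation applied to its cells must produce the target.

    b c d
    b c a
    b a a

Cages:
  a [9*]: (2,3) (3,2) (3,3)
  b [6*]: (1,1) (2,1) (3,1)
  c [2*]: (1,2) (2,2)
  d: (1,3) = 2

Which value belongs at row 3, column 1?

D is a freebie, so (1,3) = 2.
Cage a has product 9, which forces (2,3) = 3.
Cage a needs product 9, so (3,2) = 3.
Cage a has product 9, which forces (3,3) = 1.
Cage b has product 6; hence (1,1) = 3.
Row 1 now contains 2; hence (1,2) = 1.
Cage b needs product 6, leaving (2,1) = 1.
The two cells of cage c must have product 2; hence (2,2) = 2.
Row 3 already has 1, leaving (3,1) = 2.
The full grid is 3 1 2 / 1 2 3 / 2 3 1.

2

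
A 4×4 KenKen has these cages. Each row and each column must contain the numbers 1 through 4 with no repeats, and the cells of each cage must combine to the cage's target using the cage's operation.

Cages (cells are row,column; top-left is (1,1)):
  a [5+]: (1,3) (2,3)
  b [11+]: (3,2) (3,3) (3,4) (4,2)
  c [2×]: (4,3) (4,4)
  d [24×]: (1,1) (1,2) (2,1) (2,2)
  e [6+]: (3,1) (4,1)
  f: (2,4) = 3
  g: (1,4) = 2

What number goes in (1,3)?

G is a freebie, which forces (1,4) = 2.
F is a freebie, which forces (2,4) = 3.
2 is placed in column 4, leaving (4,4) = 1.
Column 4 now contains 1; hence (3,4) = 4.
Row 4 now contains 1; hence (4,3) = 2.
Row 3 now contains 4, which forces (3,1) = 2.
Row 3 now contains 2, so (3,2) = 1.
Row 3 already has 1, which forces (3,3) = 3.
Row 4 now contains 2; hence (4,1) = 4.
Row 4 already has 4, which forces (4,2) = 3.
Cage d has product 24, so (1,1) = 3.
Column 2 already has 3, which forces (1,2) = 4.
4 is placed in row 1, so (1,3) = 1.
4 is placed in column 1; hence (2,1) = 1.
The 4 cells of cage d must have product 24, leaving (2,2) = 2.
Column 3 now contains 1, which forces (2,3) = 4.
Completed grid: 3 4 1 2 / 1 2 4 3 / 2 1 3 4 / 4 3 2 1.

1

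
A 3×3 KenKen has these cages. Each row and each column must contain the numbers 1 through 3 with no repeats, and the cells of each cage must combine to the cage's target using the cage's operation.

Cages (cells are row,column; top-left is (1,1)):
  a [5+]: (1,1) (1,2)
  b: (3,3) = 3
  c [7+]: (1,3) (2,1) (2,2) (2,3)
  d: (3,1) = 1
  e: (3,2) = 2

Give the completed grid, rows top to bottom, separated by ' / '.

The 4 cells of cage c must have sum 7, which forces (1,3) = 1.
D is a freebie, so (3,1) = 1.
Cage e is given, leaving (3,2) = 2.
Cage b is a single given cell, which forces (3,3) = 3.
Cage a needs two cells with sum 5, leaving (1,1) = 2.
2 is placed in column 2; hence (1,2) = 3.
Cage c needs sum 7, so (2,1) = 3.
Cage c needs sum 7; hence (2,2) = 1.
Column 3 already has 3, so (2,3) = 2.

2 3 1 / 3 1 2 / 1 2 3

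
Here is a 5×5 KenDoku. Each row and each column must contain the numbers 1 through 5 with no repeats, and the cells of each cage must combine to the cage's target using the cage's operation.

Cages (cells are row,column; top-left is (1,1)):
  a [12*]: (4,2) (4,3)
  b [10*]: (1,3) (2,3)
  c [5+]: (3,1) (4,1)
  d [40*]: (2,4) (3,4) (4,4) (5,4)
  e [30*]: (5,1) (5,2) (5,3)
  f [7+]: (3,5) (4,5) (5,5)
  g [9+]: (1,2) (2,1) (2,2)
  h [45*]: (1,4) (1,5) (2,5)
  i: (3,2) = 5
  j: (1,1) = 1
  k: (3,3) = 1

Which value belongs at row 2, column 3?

5

Cage j is a single given cell; hence (1,1) = 1.
Cage h has product 45; hence (1,4) = 3.
Cage h has product 45; hence (1,5) = 5.
Cage h needs product 45; hence (2,5) = 3.
I is a freebie, so (3,2) = 5.
Cage k is a single given cell, which forces (3,3) = 1.
The 3 cells of cage g must have sum 9, which forces (1,2) = 4.
Row 1 now contains 5, leaving (1,3) = 2.
Cage g needs sum 9; hence (2,1) = 4.
Cage g has sum 9, so (2,2) = 1.
Cage b's pair has product 10, so (2,3) = 5.
Row 2 already has 5, so (2,4) = 2.
Column 4 already has 2, so (3,4) = 4.
Row 3 now contains 4, leaving (3,5) = 2.
4 is placed in column 2, so (4,2) = 3.
3 is placed in row 4, so (4,3) = 4.
Row 4 now contains 4, which forces (4,5) = 1.
Column 2 already has 3; hence (5,2) = 2.
Column 3 now contains 5, leaving (5,3) = 3.
Column 5 already has 1, so (5,5) = 4.
2 is placed in row 3, leaving (3,1) = 3.
3 is placed in row 4, which forces (4,1) = 2.
1 is placed in row 4; hence (4,4) = 5.
Row 5 now contains 3; hence (5,1) = 5.
The 4 cells of cage d must have product 40, so (5,4) = 1.
Completed grid: 1 4 2 3 5 / 4 1 5 2 3 / 3 5 1 4 2 / 2 3 4 5 1 / 5 2 3 1 4.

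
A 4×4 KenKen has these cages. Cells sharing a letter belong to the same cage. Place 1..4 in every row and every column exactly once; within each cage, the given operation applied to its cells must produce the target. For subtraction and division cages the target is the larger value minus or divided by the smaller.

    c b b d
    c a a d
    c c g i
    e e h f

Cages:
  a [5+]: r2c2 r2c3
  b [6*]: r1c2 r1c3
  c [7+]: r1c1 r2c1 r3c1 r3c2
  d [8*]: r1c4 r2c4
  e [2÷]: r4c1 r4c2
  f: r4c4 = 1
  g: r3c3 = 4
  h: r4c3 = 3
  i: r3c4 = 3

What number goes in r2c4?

2

Cage c needs sum 7, leaving r3c2 = 1.
G is a freebie, so r3c3 = 4.
Cage i is a single given cell; hence r3c4 = 3.
Cage h is given, leaving r4c3 = 3.
Cage f is given, which forces r4c4 = 1.
Cage b's pair has product 6, which forces r1c2 = 3.
Column 3 already has 3, so r1c3 = 2.
Row 1 already has 2; hence r1c4 = 4.
Column 2 now contains 3, which forces r2c2 = 4.
Column 3 already has 2; hence r2c3 = 1.
Column 4 now contains 4, which forces r2c4 = 2.
Row 3 now contains 3, leaving r3c1 = 2.
Column 1 now contains 2, which forces r4c1 = 4.
Column 2 now contains 4, leaving r4c2 = 2.
3 is placed in row 1, leaving r1c1 = 1.
Row 2 already has 1, which forces r2c1 = 3.
The full grid is 1 3 2 4 / 3 4 1 2 / 2 1 4 3 / 4 2 3 1.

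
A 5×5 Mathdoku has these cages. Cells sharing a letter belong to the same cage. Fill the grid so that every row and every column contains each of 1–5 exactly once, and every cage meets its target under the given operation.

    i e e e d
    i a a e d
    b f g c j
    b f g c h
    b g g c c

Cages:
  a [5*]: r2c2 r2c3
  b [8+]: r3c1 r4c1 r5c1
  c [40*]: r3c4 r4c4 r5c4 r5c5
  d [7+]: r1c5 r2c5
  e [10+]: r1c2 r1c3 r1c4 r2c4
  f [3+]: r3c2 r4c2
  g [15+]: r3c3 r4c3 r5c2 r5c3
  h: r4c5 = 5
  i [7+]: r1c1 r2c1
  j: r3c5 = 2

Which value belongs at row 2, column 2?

J is a freebie, which forces r3c5 = 2.
Cage h is a single given cell, which forces r4c5 = 5.
2 is placed in row 3, leaving r3c2 = 1.
Cage f needs two cells with sum 3, so r4c2 = 2.
1 is placed in column 2, leaving r2c2 = 5.
Cage a needs two cells with product 5, leaving r2c3 = 1.
The 4 cells of cage c must have product 40; hence r3c4 = 5.
Cage c has product 40, so r5c4 = 2.
Cage e needs sum 10, leaving r1c3 = 2.
Cage e needs sum 10, so r1c4 = 1.
Column 4 already has 1, leaving r4c4 = 4.
Cage g needs sum 15, which forces r5c2 = 3.
Cage g needs sum 15, so r5c3 = 5.
Column 2 already has 3; hence r1c2 = 4.
Row 1 already has 4, which forces r1c5 = 3.
Column 4 already has 4; hence r2c4 = 3.
Column 5 now contains 3, which forces r2c5 = 4.
Cage g needs sum 15; hence r3c3 = 4.
Row 4 now contains 4; hence r4c3 = 3.
Cage c has product 40, leaving r5c5 = 1.
Row 1 now contains 3, leaving r1c1 = 5.
Row 2 already has 4, so r2c1 = 2.
Row 3 already has 4, so r3c1 = 3.
3 is placed in row 4, leaving r4c1 = 1.
Row 5 now contains 1, so r5c1 = 4.
The full grid is 5 4 2 1 3 / 2 5 1 3 4 / 3 1 4 5 2 / 1 2 3 4 5 / 4 3 5 2 1.

5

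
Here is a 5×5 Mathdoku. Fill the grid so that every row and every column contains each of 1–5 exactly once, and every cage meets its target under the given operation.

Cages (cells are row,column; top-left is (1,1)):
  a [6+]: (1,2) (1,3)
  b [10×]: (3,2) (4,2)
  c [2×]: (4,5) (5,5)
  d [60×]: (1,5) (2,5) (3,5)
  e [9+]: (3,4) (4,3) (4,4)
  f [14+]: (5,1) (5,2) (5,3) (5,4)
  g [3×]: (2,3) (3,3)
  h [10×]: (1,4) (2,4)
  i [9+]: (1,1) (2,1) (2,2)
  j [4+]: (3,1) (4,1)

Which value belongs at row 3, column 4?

4

The only place for 1 in row 5 is (5,5).
Column 5 already has 1, which forces (4,5) = 2.
Cage b's pair has product 10, so (3,2) = 2.
2 is placed in row 4, which forces (4,2) = 5.
In row 4, 4 can only go at (4,3), so (4,3) = 4.
Cage e needs sum 9, leaving (3,4) = 4.
Cage e has sum 9, leaving (4,4) = 1.
Cage j needs two cells with sum 4, which forces (3,1) = 1.
Row 3 now contains 1, so (3,3) = 3.
Row 3 already has 3, so (3,5) = 5.
Row 4 already has 1, leaving (4,1) = 3.
Cage i has sum 9; hence (2,2) = 3.
3 is placed in column 3, leaving (2,3) = 1.
3 is placed in row 2, leaving (2,5) = 4.
Column 2 already has 3, leaving (5,2) = 4.
Cage i needs sum 9, which forces (1,1) = 4.
Column 2 already has 4; hence (1,2) = 1.
Cage a's pair has sum 6, leaving (1,3) = 5.
Row 1 already has 5; hence (1,4) = 2.
Column 5 already has 4; hence (1,5) = 3.
Row 2 now contains 4, leaving (2,1) = 2.
Column 4 already has 2, which forces (2,4) = 5.
Column 1 already has 2; hence (5,1) = 5.
5 is placed in column 3, which forces (5,3) = 2.
Cage f has sum 14; hence (5,4) = 3.
Filled in: 4 1 5 2 3 / 2 3 1 5 4 / 1 2 3 4 5 / 3 5 4 1 2 / 5 4 2 3 1.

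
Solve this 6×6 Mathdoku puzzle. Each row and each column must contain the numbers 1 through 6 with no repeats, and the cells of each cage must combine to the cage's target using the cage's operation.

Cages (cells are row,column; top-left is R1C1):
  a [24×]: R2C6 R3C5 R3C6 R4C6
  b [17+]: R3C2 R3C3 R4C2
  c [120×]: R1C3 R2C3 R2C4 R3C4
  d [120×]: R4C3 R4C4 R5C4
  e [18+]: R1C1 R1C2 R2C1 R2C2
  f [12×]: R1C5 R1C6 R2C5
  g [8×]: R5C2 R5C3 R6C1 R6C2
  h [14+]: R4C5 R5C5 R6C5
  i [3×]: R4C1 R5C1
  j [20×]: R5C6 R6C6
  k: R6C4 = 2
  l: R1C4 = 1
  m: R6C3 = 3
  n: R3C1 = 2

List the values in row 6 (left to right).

L is a freebie, leaving R1C4 = 1.
Cage n is a single given cell, which forces R3C1 = 2.
The 3 cells of cage b must have sum 17, leaving R3C2 = 5.
Cage b has sum 17, leaving R3C3 = 6.
Cage b needs sum 17, leaving R4C2 = 6.
Cage m is a single given cell, leaving R6C3 = 3.
Cage k is a single given cell, leaving R6C4 = 2.
Cage d needs product 120, so R5C4 = 6.
Cage h needs sum 14; hence R6C5 = 6.
The only place for 2 in row 4 is R4C6.
The 3 cells of cage f must have product 12; hence R2C5 = 1.
Cage a has product 24, which forces R3C6 = 1.
Row 2 needs a 2, and only R2C3 is open for it.
Cage g needs product 8, so R5C2 = 2.
2 is placed in column 3, so R5C3 = 1.
Cage i's pair has product 3, leaving R4C1 = 1.
Row 5 already has 1, which forces R5C1 = 3.
Row 5 now contains 3, which forces R5C5 = 5.
5 is placed in row 5, so R5C6 = 4.
Column 1 already has 1; hence R6C1 = 4.
Row 6 already has 4, which forces R6C2 = 1.
Column 6 already has 4, leaving R6C6 = 5.
Column 6 already has 4; hence R2C6 = 3.
Cage a needs product 24, leaving R3C5 = 4.
Column 5 already has 5, leaving R4C5 = 3.
Cage e needs sum 18, leaving R1C2 = 3.
4 is placed in column 5, which forces R1C5 = 2.
3 is placed in column 6, so R1C6 = 6.
Row 2 now contains 3, which forces R2C2 = 4.
Row 2 already has 4, leaving R2C4 = 5.
Row 3 now contains 4, leaving R3C4 = 3.
Column 4 now contains 5; hence R4C4 = 4.
Row 1 now contains 6, which forces R1C1 = 5.
Cage c has product 120, so R1C3 = 4.
Row 2 already has 5; hence R2C1 = 6.
Row 4 already has 4, leaving R4C3 = 5.
Filled in: 5 3 4 1 2 6 / 6 4 2 5 1 3 / 2 5 6 3 4 1 / 1 6 5 4 3 2 / 3 2 1 6 5 4 / 4 1 3 2 6 5.

4 1 3 2 6 5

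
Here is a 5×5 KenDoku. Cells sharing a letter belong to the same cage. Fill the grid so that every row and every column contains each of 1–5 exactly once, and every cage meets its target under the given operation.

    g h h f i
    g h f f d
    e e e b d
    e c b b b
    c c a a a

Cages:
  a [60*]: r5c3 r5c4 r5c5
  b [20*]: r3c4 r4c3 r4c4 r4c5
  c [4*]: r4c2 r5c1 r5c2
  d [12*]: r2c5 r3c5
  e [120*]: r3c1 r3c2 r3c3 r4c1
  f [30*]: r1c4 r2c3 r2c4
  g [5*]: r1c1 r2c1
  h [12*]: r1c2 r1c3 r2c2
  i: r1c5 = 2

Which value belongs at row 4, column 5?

Cage i is given, which forces r1c5 = 2.
The only place for 1 in row 3 is r3c4.
The only place for 3 in row 4 is r4c1.
In row 3, 3 can only go at r3c5, so r3c5 = 3.
3 is placed in column 5; hence r2c5 = 4.
4 is placed in column 5, leaving r5c5 = 5.
5 is placed in column 5, so r4c5 = 1.
1 is placed in row 4, which forces r4c2 = 2.
The 3 cells of cage c must have product 4; hence r5c1 = 2.
Cage c needs product 4, so r5c2 = 1.
Cage h needs product 12, which forces r1c2 = 4.
The 3 cells of cage h must have product 12; hence r1c3 = 1.
Column 2 now contains 1, so r2c2 = 3.
Column 2 now contains 4, leaving r3c2 = 5.
Cage e needs product 120; hence r3c3 = 2.
1 is placed in row 1, so r1c1 = 5.
The 3 cells of cage f must have product 30, which forces r1c4 = 3.
Cage g's pair has product 5, leaving r2c1 = 1.
Column 3 already has 2; hence r2c3 = 5.
Cage f needs product 30, so r2c4 = 2.
Row 3 already has 5, which forces r3c1 = 4.
Column 3 now contains 5, which forces r4c3 = 4.
Row 4 already has 4; hence r4c4 = 5.
4 is placed in column 3, so r5c3 = 3.
3 is placed in column 4, so r5c4 = 4.
The full grid is 5 4 1 3 2 / 1 3 5 2 4 / 4 5 2 1 3 / 3 2 4 5 1 / 2 1 3 4 5.

1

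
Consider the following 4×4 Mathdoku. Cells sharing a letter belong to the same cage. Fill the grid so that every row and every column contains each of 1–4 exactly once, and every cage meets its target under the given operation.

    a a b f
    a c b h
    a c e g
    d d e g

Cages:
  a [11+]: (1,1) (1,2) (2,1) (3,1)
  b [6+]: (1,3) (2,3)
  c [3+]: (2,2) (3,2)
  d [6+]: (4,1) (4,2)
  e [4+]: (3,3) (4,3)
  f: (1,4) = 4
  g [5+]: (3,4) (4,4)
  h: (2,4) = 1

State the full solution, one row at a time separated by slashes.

Cage f is given, which forces (1,4) = 4.
Cage h is given, so (2,4) = 1.
Row 1 already has 4, so (1,3) = 2.
Row 2 now contains 1, so (2,2) = 2.
The two cells of cage b must have sum 6, leaving (2,3) = 4.
Cage c's pair has sum 3, so (3,2) = 1.
Row 3 now contains 1, leaving (3,3) = 3.
3 is placed in row 3, so (3,4) = 2.
2 is placed in column 2, which forces (4,2) = 4.
Column 3 already has 3, leaving (4,3) = 1.
Column 4 now contains 2, leaving (4,4) = 3.
The 4 cells of cage a must have sum 11, leaving (1,1) = 1.
2 is placed in row 1, which forces (1,2) = 3.
4 is placed in row 2, so (2,1) = 3.
Row 3 now contains 2; hence (3,1) = 4.
Row 4 already has 4, so (4,1) = 2.

1 3 2 4 / 3 2 4 1 / 4 1 3 2 / 2 4 1 3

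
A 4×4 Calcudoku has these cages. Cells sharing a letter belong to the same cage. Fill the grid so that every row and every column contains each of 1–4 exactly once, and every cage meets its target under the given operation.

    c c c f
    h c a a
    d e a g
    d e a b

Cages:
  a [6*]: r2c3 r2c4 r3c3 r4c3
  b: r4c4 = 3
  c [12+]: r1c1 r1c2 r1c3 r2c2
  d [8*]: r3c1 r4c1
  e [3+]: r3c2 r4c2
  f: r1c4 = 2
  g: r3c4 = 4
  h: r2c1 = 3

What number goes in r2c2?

F is a freebie, which forces r1c4 = 2.
H is a freebie; hence r2c1 = 3.
Row 2 now contains 3; hence r2c2 = 4.
Row 2 now contains 3; hence r2c3 = 2.
The 4 cells of cage a must have product 6, leaving r2c4 = 1.
Cage g is a single given cell, which forces r3c4 = 4.
Cage b is given, so r4c4 = 3.
Row 3 already has 4, which forces r3c1 = 2.
Row 3 already has 2; hence r3c2 = 1.
Cage a needs product 6; hence r3c3 = 3.
Cage d needs two cells with product 8; hence r4c1 = 4.
Column 2 now contains 1; hence r4c2 = 2.
3 is placed in row 4, leaving r4c3 = 1.
4 is placed in column 1; hence r1c1 = 1.
Column 2 now contains 1, which forces r1c2 = 3.
Column 3 now contains 1, leaving r1c3 = 4.
Completed grid: 1 3 4 2 / 3 4 2 1 / 2 1 3 4 / 4 2 1 3.

4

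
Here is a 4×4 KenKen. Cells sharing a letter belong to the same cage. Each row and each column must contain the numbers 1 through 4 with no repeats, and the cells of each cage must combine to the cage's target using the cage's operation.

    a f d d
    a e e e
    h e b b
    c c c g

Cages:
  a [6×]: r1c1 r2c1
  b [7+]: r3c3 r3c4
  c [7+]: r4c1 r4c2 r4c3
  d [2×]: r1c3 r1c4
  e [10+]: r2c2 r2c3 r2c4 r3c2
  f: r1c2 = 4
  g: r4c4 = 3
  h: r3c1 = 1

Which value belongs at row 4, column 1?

Cage f is a single given cell, so r1c2 = 4.
Cage h is a single given cell, which forces r3c1 = 1.
Cage g is given, which forces r4c4 = 3.
Cage b's pair has sum 7; hence r3c3 = 3.
Column 4 now contains 3, so r3c4 = 4.
Cage e needs sum 10, leaving r2c2 = 3.
Cage e has sum 10, so r2c3 = 4.
Cage e has sum 10, so r2c4 = 1.
Row 3 now contains 3, leaving r3c2 = 2.
Column 2 now contains 2, which forces r4c2 = 1.
Row 4 now contains 1, so r4c3 = 2.
The two cells of cage a must have product 6; hence r1c1 = 3.
Column 3 already has 2, so r1c3 = 1.
1 is placed in column 4; hence r1c4 = 2.
Row 2 now contains 3, leaving r2c1 = 2.
2 is placed in row 4, so r4c1 = 4.
Completed grid: 3 4 1 2 / 2 3 4 1 / 1 2 3 4 / 4 1 2 3.

4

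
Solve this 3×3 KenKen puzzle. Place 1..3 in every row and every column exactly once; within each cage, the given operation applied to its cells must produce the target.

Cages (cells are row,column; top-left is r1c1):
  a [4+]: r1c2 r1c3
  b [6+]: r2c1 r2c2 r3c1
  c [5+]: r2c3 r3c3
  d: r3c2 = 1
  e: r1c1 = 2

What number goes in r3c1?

Cage e is a single given cell; hence r1c1 = 2.
D is a freebie, leaving r3c2 = 1.
1 is placed in column 2, so r1c2 = 3.
Cage a needs two cells with sum 4, so r1c3 = 1.
Cage b needs sum 6, which forces r2c1 = 1.
Cage b needs sum 6, which forces r2c2 = 2.
Row 2 already has 2, which forces r2c3 = 3.
Row 3 now contains 1, so r3c1 = 3.
3 is placed in column 3, which forces r3c3 = 2.
The full grid is 2 3 1 / 1 2 3 / 3 1 2.

3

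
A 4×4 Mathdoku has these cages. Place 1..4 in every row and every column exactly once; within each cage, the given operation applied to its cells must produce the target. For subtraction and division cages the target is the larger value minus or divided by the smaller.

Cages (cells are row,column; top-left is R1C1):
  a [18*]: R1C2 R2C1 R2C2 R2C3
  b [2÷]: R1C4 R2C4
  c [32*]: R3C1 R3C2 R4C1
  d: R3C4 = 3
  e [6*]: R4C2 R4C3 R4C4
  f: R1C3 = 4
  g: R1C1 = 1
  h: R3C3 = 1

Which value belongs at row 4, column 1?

Cage g is a single given cell, which forces R1C1 = 1.
Cage a has product 18, leaving R1C2 = 3.
Cage f is a single given cell, leaving R1C3 = 4.
Row 1 already has 4, which forces R1C4 = 2.
The 3 cells of cage c must have product 32, leaving R3C1 = 2.
The 3 cells of cage c must have product 32, leaving R3C2 = 4.
Cage h is given; hence R3C3 = 1.
Cage d is a single given cell, leaving R3C4 = 3.
Cage c has product 32, which forces R4C1 = 4.
3 is placed in column 4, leaving R4C4 = 1.
2 is placed in column 1, leaving R2C1 = 3.
The 4 cells of cage a must have product 18, so R2C2 = 1.
The 4 cells of cage a must have product 18, leaving R2C3 = 2.
Column 4 already has 1; hence R2C4 = 4.
1 is placed in row 4, leaving R4C2 = 2.
Cage e needs product 6, leaving R4C3 = 3.
Filled in: 1 3 4 2 / 3 1 2 4 / 2 4 1 3 / 4 2 3 1.

4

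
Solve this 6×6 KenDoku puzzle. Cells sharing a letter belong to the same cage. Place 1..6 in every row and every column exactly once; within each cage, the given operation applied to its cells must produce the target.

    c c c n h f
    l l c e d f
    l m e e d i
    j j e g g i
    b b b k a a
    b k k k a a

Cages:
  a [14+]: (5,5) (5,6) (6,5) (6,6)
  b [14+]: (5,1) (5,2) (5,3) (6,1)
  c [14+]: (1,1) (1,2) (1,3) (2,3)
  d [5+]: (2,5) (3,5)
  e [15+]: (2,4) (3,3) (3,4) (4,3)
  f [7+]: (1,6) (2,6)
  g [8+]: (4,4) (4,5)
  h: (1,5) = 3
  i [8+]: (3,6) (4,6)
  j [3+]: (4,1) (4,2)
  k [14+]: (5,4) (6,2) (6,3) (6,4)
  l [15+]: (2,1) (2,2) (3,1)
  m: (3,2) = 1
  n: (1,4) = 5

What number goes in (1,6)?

Cage n is a single given cell, so (1,4) = 5.
Cage h is given, so (1,5) = 3.
Cage m is a single given cell, leaving (3,2) = 1.
1 is placed in column 2; hence (4,2) = 2.
The two cells of cage d must have sum 5, leaving (2,5) = 1.
The two cells of cage d must have sum 5, so (3,5) = 4.
Row 4 now contains 2, which forces (4,1) = 1.
Cage g needs two cells with sum 8, which forces (4,4) = 3.
Cage g's pair has sum 8, leaving (4,5) = 5.
Row 4 now contains 5; hence (4,6) = 6.
Cage i's pair has sum 8, leaving (3,6) = 2.
Row 4 already has 6, leaving (4,3) = 4.
Column 6 already has 2; hence (1,6) = 4.
Cage e needs sum 15, which forces (2,4) = 2.
The two cells of cage f must have sum 7, leaving (2,6) = 3.
The 4 cells of cage e must have sum 15; hence (3,3) = 3.
Row 3 already has 2; hence (3,4) = 6.
The 4 cells of cage c must have sum 14, which forces (1,1) = 2.
Row 1 already has 4, so (1,2) = 6.
Cage c has sum 14, leaving (1,3) = 1.
Column 2 already has 6, which forces (2,2) = 4.
3 is placed in row 2, which forces (2,3) = 5.
Row 3 now contains 6, so (3,1) = 5.
4 is placed in column 2, leaving (6,2) = 3.
5 is placed in column 3; hence (6,3) = 6.
Row 6 already has 6, leaving (6,5) = 2.
Row 2 already has 4, leaving (2,1) = 6.
Cage b has sum 14, so (5,1) = 3.
Column 2 now contains 3; hence (5,2) = 5.
Column 3 now contains 6, so (5,3) = 2.
Column 5 already has 2, leaving (5,5) = 6.
5 is placed in row 5, so (5,6) = 1.
Row 6 already has 6, leaving (6,1) = 4.
Row 6 now contains 4, which forces (6,4) = 1.
Column 6 already has 1, so (6,6) = 5.
1 is placed in row 5; hence (5,4) = 4.
Filled in: 2 6 1 5 3 4 / 6 4 5 2 1 3 / 5 1 3 6 4 2 / 1 2 4 3 5 6 / 3 5 2 4 6 1 / 4 3 6 1 2 5.

4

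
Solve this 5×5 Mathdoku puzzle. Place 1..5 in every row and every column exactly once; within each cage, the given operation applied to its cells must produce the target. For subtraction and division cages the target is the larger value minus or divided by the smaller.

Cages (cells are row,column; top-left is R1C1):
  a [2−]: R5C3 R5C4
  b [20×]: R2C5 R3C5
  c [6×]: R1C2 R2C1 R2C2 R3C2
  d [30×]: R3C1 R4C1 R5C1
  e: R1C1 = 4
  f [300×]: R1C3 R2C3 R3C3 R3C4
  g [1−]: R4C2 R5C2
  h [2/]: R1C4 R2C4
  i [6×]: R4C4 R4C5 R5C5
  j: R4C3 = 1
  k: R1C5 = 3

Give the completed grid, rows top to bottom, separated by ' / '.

4 2 5 1 3 / 1 3 4 2 5 / 2 1 3 5 4 / 5 4 1 3 2 / 3 5 2 4 1

E is a freebie, leaving R1C1 = 4.
K is a freebie, leaving R1C5 = 3.
The 4 cells of cage c must have product 6, leaving R2C1 = 1.
The 4 cells of cage f must have product 300, so R3C4 = 5.
Row 3 already has 5, so R3C5 = 4.
J is a freebie, leaving R4C3 = 1.
Row 4 now contains 1; hence R4C5 = 2.
2 is placed in column 5, so R5C5 = 1.
Row 1 already has 3, leaving R1C3 = 5.
Cage f has product 300; hence R2C3 = 4.
Row 2 already has 4, so R2C4 = 2.
4 is placed in column 5; hence R2C5 = 5.
4 is placed in row 3, which forces R3C3 = 3.
2 is placed in row 4; hence R4C4 = 3.
Column 3 now contains 4, leaving R5C3 = 2.
Column 4 already has 3, leaving R5C4 = 4.
Column 4 now contains 2, leaving R1C4 = 1.
Row 2 now contains 2, which forces R2C2 = 3.
Row 3 already has 3; hence R3C1 = 2.
Row 3 already has 2, so R3C2 = 1.
3 is placed in row 4, which forces R4C1 = 5.
Cage g needs two cells with difference 1; hence R4C2 = 4.
Cage d needs product 30, leaving R5C1 = 3.
Column 2 already has 3, leaving R5C2 = 5.
Row 1 already has 1, leaving R1C2 = 2.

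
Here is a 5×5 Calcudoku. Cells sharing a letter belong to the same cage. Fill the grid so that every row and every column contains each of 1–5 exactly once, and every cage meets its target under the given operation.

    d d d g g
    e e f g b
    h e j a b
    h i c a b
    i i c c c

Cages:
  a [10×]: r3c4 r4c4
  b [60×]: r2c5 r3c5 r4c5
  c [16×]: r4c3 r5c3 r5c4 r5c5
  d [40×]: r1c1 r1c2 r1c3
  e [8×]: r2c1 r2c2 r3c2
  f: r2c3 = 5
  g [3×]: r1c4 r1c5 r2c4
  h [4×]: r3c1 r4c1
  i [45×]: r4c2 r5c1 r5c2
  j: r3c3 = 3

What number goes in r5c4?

4

Cage g needs product 3, so r1c4 = 3.
The 3 cells of cage g must have product 3, so r1c5 = 1.
F is a freebie, so r2c3 = 5.
The 3 cells of cage g must have product 3, so r2c4 = 1.
Cage j is given, which forces r3c3 = 3.
Cage i has product 45, leaving r4c2 = 3.
Cage c needs product 16, so r4c3 = 2.
Row 4 now contains 2, which forces r4c4 = 5.
Row 4 now contains 5, which forces r4c5 = 4.
The 3 cells of cage i must have product 45, which forces r5c1 = 3.
Cage i has product 45, leaving r5c2 = 5.
Column 5 now contains 4, so r5c5 = 2.
Cage d needs product 40, so r1c1 = 5.
Cage d needs product 40, so r1c2 = 2.
Column 3 now contains 2; hence r1c3 = 4.
Column 2 already has 2, so r2c2 = 4.
Column 5 now contains 4, which forces r2c5 = 3.
Cage h's pair has product 4, leaving r3c1 = 4.
Cage e has product 8, so r3c2 = 1.
Column 4 already has 5, leaving r3c4 = 2.
Column 5 now contains 4, so r3c5 = 5.
4 is placed in row 4, so r4c1 = 1.
Cage c needs product 16; hence r5c3 = 1.
2 is placed in row 5, so r5c4 = 4.
Row 2 now contains 4; hence r2c1 = 2.
Filled in: 5 2 4 3 1 / 2 4 5 1 3 / 4 1 3 2 5 / 1 3 2 5 4 / 3 5 1 4 2.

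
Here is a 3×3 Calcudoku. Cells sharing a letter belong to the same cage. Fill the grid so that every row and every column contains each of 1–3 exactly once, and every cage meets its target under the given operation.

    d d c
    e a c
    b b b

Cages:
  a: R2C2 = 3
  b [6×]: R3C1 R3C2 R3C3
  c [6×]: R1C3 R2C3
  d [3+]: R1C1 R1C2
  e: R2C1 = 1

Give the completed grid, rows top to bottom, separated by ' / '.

E is a freebie, leaving R2C1 = 1.
Cage a is a single given cell; hence R2C2 = 3.
Row 2 already has 3, so R2C3 = 2.
1 is placed in column 1, so R1C1 = 2.
Cage d's pair has sum 3, which forces R1C2 = 1.
2 is placed in column 3, which forces R1C3 = 3.
2 is placed in column 1, which forces R3C1 = 3.
Column 2 already has 1, leaving R3C2 = 2.
3 is placed in column 3; hence R3C3 = 1.

2 1 3 / 1 3 2 / 3 2 1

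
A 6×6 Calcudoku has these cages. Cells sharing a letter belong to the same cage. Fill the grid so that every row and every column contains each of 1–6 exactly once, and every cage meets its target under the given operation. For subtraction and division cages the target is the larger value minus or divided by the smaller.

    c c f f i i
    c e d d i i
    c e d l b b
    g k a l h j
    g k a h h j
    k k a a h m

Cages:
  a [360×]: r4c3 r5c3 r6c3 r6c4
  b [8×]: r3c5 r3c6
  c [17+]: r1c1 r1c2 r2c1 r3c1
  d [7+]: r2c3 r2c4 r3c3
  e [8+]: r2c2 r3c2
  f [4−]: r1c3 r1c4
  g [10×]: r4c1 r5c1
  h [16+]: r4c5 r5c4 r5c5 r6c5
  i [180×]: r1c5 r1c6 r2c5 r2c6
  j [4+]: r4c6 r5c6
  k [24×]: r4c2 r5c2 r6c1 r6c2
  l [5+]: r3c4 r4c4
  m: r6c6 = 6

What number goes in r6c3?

4

Cage m is given, which forces r6c6 = 6.
R4c1 and r5c1 in column 1 are {2, 5}; hence r3c1 = 6.
Row 3 now contains 6, which forces r3c2 = 5.
The two cells of cage e must have sum 8; hence r2c2 = 3.
Row 2 now contains 3, which forces r2c5 = 6.
6 is placed in column 5, which forces r1c5 = 3.
Cage d needs sum 7, leaving r3c3 = 1.
Row 3 already has 1, which forces r3c4 = 3.
Cage c has sum 17; hence r1c2 = 6.
Cage l's pair has sum 5; hence r4c4 = 2.
Cage f needs two cells with difference 4, which forces r1c3 = 5.
Column 4 now contains 2, so r1c4 = 1.
Row 1 now contains 5, leaving r1c6 = 2.
Column 3 now contains 5, leaving r2c3 = 2.
Column 4 now contains 1, which forces r2c4 = 4.
2 is placed in column 6, so r2c6 = 5.
2 is placed in column 6, leaving r3c6 = 4.
Row 4 now contains 2; hence r4c1 = 5.
The two cells of cage g must have product 10; hence r5c1 = 2.
The 4 cells of cage k must have product 24, which forces r6c1 = 3.
Row 6 now contains 3; hence r6c3 = 4.
Column 4 already has 4, leaving r6c4 = 5.
Row 1 already has 1; hence r1c1 = 4.
4 is placed in row 2, leaving r2c1 = 1.
Row 3 already has 4, leaving r3c5 = 2.
Cage h needs sum 16, which forces r4c5 = 4.
Column 4 already has 5, which forces r5c4 = 6.
The 4 cells of cage h must have sum 16, so r5c5 = 5.
The 4 cells of cage k must have product 24, so r6c2 = 2.
The 4 cells of cage h must have sum 16, so r6c5 = 1.
Row 4 already has 4, so r4c2 = 1.
Cage a has product 360, which forces r4c3 = 6.
Row 4 already has 1, leaving r4c6 = 3.
Cage k has product 24, so r5c2 = 4.
Row 5 now contains 6, so r5c3 = 3.
Column 6 now contains 3, which forces r5c6 = 1.
The full grid is 4 6 5 1 3 2 / 1 3 2 4 6 5 / 6 5 1 3 2 4 / 5 1 6 2 4 3 / 2 4 3 6 5 1 / 3 2 4 5 1 6.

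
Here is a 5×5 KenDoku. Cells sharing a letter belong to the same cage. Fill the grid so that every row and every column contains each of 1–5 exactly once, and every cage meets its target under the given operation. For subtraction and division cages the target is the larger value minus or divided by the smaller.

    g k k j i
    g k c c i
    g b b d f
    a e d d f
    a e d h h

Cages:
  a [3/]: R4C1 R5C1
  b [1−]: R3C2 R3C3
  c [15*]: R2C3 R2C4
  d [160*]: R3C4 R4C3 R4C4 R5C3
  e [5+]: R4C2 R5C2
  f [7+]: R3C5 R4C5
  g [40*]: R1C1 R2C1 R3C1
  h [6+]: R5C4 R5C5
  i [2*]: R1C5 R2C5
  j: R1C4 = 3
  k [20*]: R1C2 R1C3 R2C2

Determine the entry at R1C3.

1

Cage j is given, leaving R1C4 = 3.
3 is placed in column 4, so R2C4 = 5.
Row 2 now contains 5; hence R2C3 = 3.
In column 4, 1 can only go at R5C4, so R5C4 = 1.
Cage a's pair has quotient 3; hence R4C1 = 1.
1 is placed in row 5; hence R5C1 = 3.
The two cells of cage h must have sum 6; hence R5C5 = 5.
The two cells of cage e must have sum 5, leaving R4C2 = 3.
The 4 cells of cage d must have product 160; hence R4C3 = 5.
Row 4 already has 3, so R4C5 = 4.
Cage e needs two cells with sum 5, which forces R5C2 = 2.
5 is placed in row 5, which forces R5C3 = 4.
Cage k has product 20; hence R1C2 = 5.
The 3 cells of cage k must have product 20; hence R1C3 = 1.
Row 1 now contains 1, leaving R1C5 = 2.
Cage k has product 20, so R2C2 = 4.
2 is placed in column 5, which forces R2C5 = 1.
The two cells of cage b must have difference 1, so R3C2 = 1.
Cage b needs two cells with difference 1, so R3C3 = 2.
Cage d needs product 160, leaving R3C4 = 4.
Column 5 already has 4, leaving R3C5 = 3.
Row 4 already has 4, which forces R4C4 = 2.
2 is placed in row 1, which forces R1C1 = 4.
Row 2 now contains 4; hence R2C1 = 2.
4 is placed in row 3, which forces R3C1 = 5.
Completed grid: 4 5 1 3 2 / 2 4 3 5 1 / 5 1 2 4 3 / 1 3 5 2 4 / 3 2 4 1 5.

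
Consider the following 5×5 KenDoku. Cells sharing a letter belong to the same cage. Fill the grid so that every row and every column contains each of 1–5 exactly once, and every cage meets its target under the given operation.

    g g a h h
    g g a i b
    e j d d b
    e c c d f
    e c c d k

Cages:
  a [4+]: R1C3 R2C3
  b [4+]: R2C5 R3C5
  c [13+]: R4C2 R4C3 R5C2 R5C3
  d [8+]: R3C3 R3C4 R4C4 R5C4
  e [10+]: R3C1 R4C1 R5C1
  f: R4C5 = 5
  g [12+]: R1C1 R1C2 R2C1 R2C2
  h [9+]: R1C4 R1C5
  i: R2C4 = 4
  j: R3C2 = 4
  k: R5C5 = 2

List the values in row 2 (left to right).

2 5 3 4 1

Cage i is a single given cell, leaving R2C4 = 4.
Cage j is a single given cell, so R3C2 = 4.
Cage f is given, so R4C5 = 5.
Cage k is a single given cell, which forces R5C5 = 2.
4 is placed in column 4, leaving R1C4 = 5.
Column 5 already has 5; hence R1C5 = 4.
The 4 cells of cage d must have sum 8; hence R3C3 = 2.
Cage d needs sum 8, leaving R4C4 = 2.
Row 3 needs a 5, and only R3C1 is open for it.
The 4 cells of cage g must have sum 12, so R2C2 = 5.
Cage c has sum 13, which forces R4C3 = 4.
Cage c needs sum 13, so R5C3 = 5.
Row 4 now contains 4, which forces R4C1 = 1.
Row 4 now contains 1; hence R4C2 = 3.
Cage e has sum 10, so R5C1 = 4.
3 is placed in column 2, so R5C2 = 1.
Row 5 already has 1, which forces R5C4 = 3.
Column 1 now contains 1, so R1C1 = 3.
3 is placed in column 2, so R1C2 = 2.
Row 1 already has 3, which forces R1C3 = 1.
Cage g needs sum 12; hence R2C1 = 2.
1 is placed in column 3, leaving R2C3 = 3.
Row 2 already has 3, which forces R2C5 = 1.
Column 4 already has 3, which forces R3C4 = 1.
Column 5 now contains 1; hence R3C5 = 3.
The full grid is 3 2 1 5 4 / 2 5 3 4 1 / 5 4 2 1 3 / 1 3 4 2 5 / 4 1 5 3 2.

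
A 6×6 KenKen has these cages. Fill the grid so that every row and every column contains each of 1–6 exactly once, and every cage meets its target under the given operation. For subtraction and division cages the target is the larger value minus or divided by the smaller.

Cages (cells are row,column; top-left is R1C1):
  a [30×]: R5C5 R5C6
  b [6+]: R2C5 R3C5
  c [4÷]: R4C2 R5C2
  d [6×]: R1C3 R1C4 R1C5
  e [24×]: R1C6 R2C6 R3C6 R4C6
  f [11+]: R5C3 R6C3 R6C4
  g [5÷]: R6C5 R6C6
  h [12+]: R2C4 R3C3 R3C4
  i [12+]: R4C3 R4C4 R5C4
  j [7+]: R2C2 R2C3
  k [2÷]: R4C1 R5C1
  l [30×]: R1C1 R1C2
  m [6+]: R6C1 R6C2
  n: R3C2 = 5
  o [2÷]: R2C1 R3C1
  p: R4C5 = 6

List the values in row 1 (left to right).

Cage n is a single given cell; hence R3C2 = 5.
P is a freebie, so R4C5 = 6.
Column 5 already has 6, so R5C5 = 5.
Row 5 already has 5, which forces R5C6 = 6.
Column 5 already has 5; hence R6C5 = 1.
Row 6 now contains 1; hence R6C6 = 5.
Cage l needs two cells with product 30; hence R1C1 = 5.
5 is placed in column 2; hence R1C2 = 6.
In row 1, 4 can only go at R1C6, so R1C6 = 4.
Column 2 needs a 3, and only R2C2 is open for it.
Cage j's pair has sum 7, which forces R2C3 = 4.
Row 2 now contains 4, which forces R2C5 = 2.
2 is placed in row 2, so R2C6 = 1.
Column 5 already has 2, which forces R3C5 = 4.
Column 5 already has 2, which forces R1C5 = 3.
Row 2 now contains 1, which forces R2C1 = 6.
The 3 cells of cage h must have sum 12; hence R2C4 = 5.
Cage o's pair has quotient 2, which forces R3C1 = 3.
3 is placed in row 3, which forces R3C6 = 2.
Column 6 already has 2, leaving R4C6 = 3.
Row 4 now contains 3, which forces R4C3 = 5.
Row 4 now contains 3; hence R4C4 = 4.
Cage i needs sum 12; hence R5C4 = 3.
Row 4 now contains 4; hence R4C2 = 1.
Cage c's pair has quotient 4, which forces R5C2 = 4.
Cage f needs sum 11, leaving R5C3 = 2.
Column 2 already has 4, so R6C2 = 2.
Cage f has sum 11, so R6C3 = 3.
Cage f needs sum 11, which forces R6C4 = 6.
2 is placed in column 3; hence R1C3 = 1.
Cage d has product 6, leaving R1C4 = 2.
The 3 cells of cage h must have sum 12, which forces R3C3 = 6.
Column 4 now contains 6, which forces R3C4 = 1.
Row 4 already has 1, leaving R4C1 = 2.
2 is placed in row 5; hence R5C1 = 1.
2 is placed in row 6, which forces R6C1 = 4.
Filled in: 5 6 1 2 3 4 / 6 3 4 5 2 1 / 3 5 6 1 4 2 / 2 1 5 4 6 3 / 1 4 2 3 5 6 / 4 2 3 6 1 5.

5 6 1 2 3 4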